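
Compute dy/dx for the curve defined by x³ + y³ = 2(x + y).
Differentiate both sides with respect to x, treating y as y(x). By the chain rule, any term containing y contributes a factor of y' = dy/dx when we differentiate it.

Move every term to one side and write the relation as F(x, y) = 0. Term by term,
  d/dx[x^3] = 3x^2
  d/dx[-2x] = -2
  d/dx[y^3] = 3y^2·y'
  d/dx[-2y] = -2·y'

The pieces without y' make up ∂F/∂x and the coefficient of y' is ∂F/∂y:
  ∂F/∂x = 3x^2 - 2,
  ∂F/∂y = 3y^2 - 2.

Since d/dx[F] = ∂F/∂x + (∂F/∂y)·y' = 0, solve for y':
  (∂F/∂y)·y' = -∂F/∂x
  dy/dx = -(∂F/∂x)/(∂F/∂y) = -(3x^2 - 2)/(3y^2 - 2) = (2 - 3x^2)/(3y^2 - 2)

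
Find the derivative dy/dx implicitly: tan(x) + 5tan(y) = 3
Differentiate both sides with respect to x, treating y as y(x). By the chain rule, any term containing y contributes a factor of y' = dy/dx when we differentiate it.

Move every term to one side and write the relation as F(x, y) = 0. Term by term,
  d/dx[tan(x)] = tan(x)^2 + 1
  d/dx[5tan(y)] = 5·y'(tan(y)^2 + 1)
  d/dx[-3] = 0

The pieces without y' make up ∂F/∂x and the coefficient of y' is ∂F/∂y:
  ∂F/∂x = tan(x)^2 + 1,
  ∂F/∂y = 5tan(y)^2 + 5.

Since d/dx[F] = ∂F/∂x + (∂F/∂y)·y' = 0, solve for y':
  (∂F/∂y)·y' = -∂F/∂x
  dy/dx = -(∂F/∂x)/(∂F/∂y) = -(tan(x)^2 + 1)/(5tan(y)^2 + 5) = -cos(y)^2/(5cos(x)^2)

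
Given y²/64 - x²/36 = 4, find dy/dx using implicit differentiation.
Differentiate the relation implicitly: treat y = y(x) and apply the chain rule, so every y-derivative picks up a y' = dy/dx factor.

With everything moved to the left-hand side, differentiate term by term:
  d/dx[-x^2/36] = -x/18
  d/dx[y^2/64] = y·y'/32
  d/dx[-4] = 0

Separating the contributions that come from x directly and those that come through y:
  without y':      -x/18
  multiplying y':  y/32

so (-x/18) + (y/32)·y' = 0, and therefore
  dy/dx = -(-x/18)/(y/32) = 16x/(9y)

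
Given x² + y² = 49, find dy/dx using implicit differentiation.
Differentiate the relation implicitly: treat y = y(x) and apply the chain rule, so every y-derivative picks up a y' = dy/dx factor.

With everything moved to the left-hand side, differentiate term by term:
  d/dx[x^2] = 2x
  d/dx[y^2] = 2y·y'
  d/dx[-49] = 0

Separating the contributions that come from x directly and those that come through y:
  without y':      2x
  multiplying y':  2y

so (2x) + (2y)·y' = 0, and therefore
  dy/dx = -(2x)/(2y) = -x/y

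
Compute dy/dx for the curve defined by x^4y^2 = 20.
Differentiate the relation implicitly: treat y = y(x) and apply the chain rule, so every y-derivative picks up a y' = dy/dx factor.

With everything moved to the left-hand side, differentiate term by term:
  d/dx[x^4y^2] = 2x^4y·y' + 4x^3y^2
  d/dx[-20] = 0

Separating the contributions that come from x directly and those that come through y:
  without y':      4x^3y^2
  multiplying y':  2x^4y

so (4x^3y^2) + (2x^4y)·y' = 0, and therefore
  dy/dx = -(4x^3y^2)/(2x^4y) = -2y/x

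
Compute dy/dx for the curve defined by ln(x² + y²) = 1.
Take d/dx of both sides. Since y is implicitly a function of x, the chain rule attaches a y' = dy/dx factor whenever we differentiate through y.

Set F(x, y) = (left side) − (right side), so the curve is F = 0. Differentiating each term of F:
  d/dx[ln(x^2 + y^2)] = (2x + 2y·y')/(x^2 + y^2)
  d/dx[-1] = 0

Collecting, the y'-free part is the partial derivative in x and the y' coefficient is the partial derivative in y:
  ∂F/∂x = 2x/(x^2 + y^2)
  ∂F/∂y = 2y/(x^2 + y^2)

so d/dx[F(x, y(x))] = ∂F/∂x + (∂F/∂y)·y' = 0. Rearranging,
  dy/dx = -(∂F/∂x)/(∂F/∂y) = -(2x/(x^2 + y^2))/(2y/(x^2 + y^2)) = -x/y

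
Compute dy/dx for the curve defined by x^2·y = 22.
Apply d/dx to both sides, remembering that y depends on x. Each occurrence of y therefore brings in a y' = dy/dx via the chain rule.

With F(x, y) equal to the left-hand side minus the right, differentiate F term by term:
  d/dx[x^2y] = x^2·y' + 2xy
  d/dx[-22] = 0
Adding these up, d/dx[F] = 0 becomes
  (2xy) + (x^2)·y' = 0,
so isolating y',
  dy/dx = -(2xy)/(x^2) = -2y/x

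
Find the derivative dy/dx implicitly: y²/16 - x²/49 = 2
Differentiate both sides with respect to x, treating y as y(x). By the chain rule, any term containing y contributes a factor of y' = dy/dx when we differentiate it.

Move every term to one side and write the relation as F(x, y) = 0. Term by term,
  d/dx[-x^2/49] = -2x/49
  d/dx[y^2/16] = y·y'/8
  d/dx[-2] = 0

The pieces without y' make up ∂F/∂x and the coefficient of y' is ∂F/∂y:
  ∂F/∂x = -2x/49,
  ∂F/∂y = y/8.

Since d/dx[F] = ∂F/∂x + (∂F/∂y)·y' = 0, solve for y':
  (∂F/∂y)·y' = -∂F/∂x
  dy/dx = -(∂F/∂x)/(∂F/∂y) = -(-2x/49)/(y/8) = 16x/(49y)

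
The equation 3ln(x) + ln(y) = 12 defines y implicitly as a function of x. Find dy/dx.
Differentiate both sides with respect to x, treating y as y(x). By the chain rule, any term containing y contributes a factor of y' = dy/dx when we differentiate it.

Move every term to one side and write the relation as F(x, y) = 0. Term by term,
  d/dx[3ln(x)] = 3/x
  d/dx[ln(y)] = y'/y
  d/dx[-12] = 0

The pieces without y' make up ∂F/∂x and the coefficient of y' is ∂F/∂y:
  ∂F/∂x = 3/x,
  ∂F/∂y = 1/y.

Since d/dx[F] = ∂F/∂x + (∂F/∂y)·y' = 0, solve for y':
  (∂F/∂y)·y' = -∂F/∂x
  dy/dx = -(∂F/∂x)/(∂F/∂y) = -(3/x)/(1/y) = -3y/x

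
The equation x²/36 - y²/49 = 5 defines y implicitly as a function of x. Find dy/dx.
Differentiate the relation implicitly: treat y = y(x) and apply the chain rule, so every y-derivative picks up a y' = dy/dx factor.

With everything moved to the left-hand side, differentiate term by term:
  d/dx[x^2/36] = x/18
  d/dx[-y^2/49] = -2y·y'/49
  d/dx[-5] = 0

Separating the contributions that come from x directly and those that come through y:
  without y':      x/18
  multiplying y':  -2y/49

so (x/18) + (-2y/49)·y' = 0, and therefore
  dy/dx = -(x/18)/(-2y/49) = 49x/(36y)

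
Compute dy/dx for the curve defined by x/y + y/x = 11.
Differentiate both sides with respect to x, treating y as y(x). By the chain rule, any term containing y contributes a factor of y' = dy/dx when we differentiate it.

Move every term to one side and write the relation as F(x, y) = 0. Term by term,
  d/dx[x/y] = -x·y'/y^2 + 1/y
  d/dx[y/x] = y'/x - y/x^2
  d/dx[-11] = 0

The pieces without y' make up ∂F/∂x and the coefficient of y' is ∂F/∂y:
  ∂F/∂x = 1/y - y/x^2,
  ∂F/∂y = -x/y^2 + 1/x.

Since d/dx[F] = ∂F/∂x + (∂F/∂y)·y' = 0, solve for y':
  (∂F/∂y)·y' = -∂F/∂x
  dy/dx = -(∂F/∂x)/(∂F/∂y) = -(1/y - y/x^2)/(-x/y^2 + 1/x)
        = -((x - y)(x + y)/(x^2y))/(-(x - y)(x + y)/(xy^2)) = y/x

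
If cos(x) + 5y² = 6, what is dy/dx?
Differentiate the relation implicitly: treat y = y(x) and apply the chain rule, so every y-derivative picks up a y' = dy/dx factor.

With everything moved to the left-hand side, differentiate term by term:
  d/dx[5y^2] = 10y·y'
  d/dx[cos(x)] = -sin(x)
  d/dx[-6] = 0

Separating the contributions that come from x directly and those that come through y:
  without y':      -sin(x)
  multiplying y':  10y

so (-sin(x)) + (10y)·y' = 0, and therefore
  dy/dx = -(-sin(x))/(10y) = sin(x)/(10y)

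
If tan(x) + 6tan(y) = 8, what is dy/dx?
Differentiate the relation implicitly: treat y = y(x) and apply the chain rule, so every y-derivative picks up a y' = dy/dx factor.

With everything moved to the left-hand side, differentiate term by term:
  d/dx[tan(x)] = tan(x)^2 + 1
  d/dx[6tan(y)] = 6·y'(tan(y)^2 + 1)
  d/dx[-8] = 0

Separating the contributions that come from x directly and those that come through y:
  without y':      tan(x)^2 + 1
  multiplying y':  6tan(y)^2 + 6

so (tan(x)^2 + 1) + (6tan(y)^2 + 6)·y' = 0, and therefore
  dy/dx = -(tan(x)^2 + 1)/(6tan(y)^2 + 6) = -cos(y)^2/(6cos(x)^2)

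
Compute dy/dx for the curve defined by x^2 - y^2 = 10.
Differentiate the relation implicitly: treat y = y(x) and apply the chain rule, so every y-derivative picks up a y' = dy/dx factor.

With everything moved to the left-hand side, differentiate term by term:
  d/dx[x^2] = 2x
  d/dx[-y^2] = -2y·y'
  d/dx[-10] = 0

Separating the contributions that come from x directly and those that come through y:
  without y':      2x
  multiplying y':  -2y

so (2x) + (-2y)·y' = 0, and therefore
  dy/dx = -(2x)/(-2y) = x/y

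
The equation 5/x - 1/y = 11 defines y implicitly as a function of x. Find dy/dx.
Differentiate both sides with respect to x, treating y as y(x). By the chain rule, any term containing y contributes a factor of y' = dy/dx when we differentiate it.

Move every term to one side and write the relation as F(x, y) = 0. Term by term,
  d/dx[-1/y] = y'/y^2
  d/dx[5/x] = -5/x^2
  d/dx[-11] = 0

The pieces without y' make up ∂F/∂x and the coefficient of y' is ∂F/∂y:
  ∂F/∂x = -5/x^2,
  ∂F/∂y = y^(-2).

Since d/dx[F] = ∂F/∂x + (∂F/∂y)·y' = 0, solve for y':
  (∂F/∂y)·y' = -∂F/∂x
  dy/dx = -(∂F/∂x)/(∂F/∂y) = -(-5/x^2)/(y^(-2)) = 5y^2/x^2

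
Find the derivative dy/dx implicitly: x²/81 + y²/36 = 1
Differentiate the relation implicitly: treat y = y(x) and apply the chain rule, so every y-derivative picks up a y' = dy/dx factor.

With everything moved to the left-hand side, differentiate term by term:
  d/dx[x^2/81] = 2x/81
  d/dx[y^2/36] = y·y'/18
  d/dx[-1] = 0

Separating the contributions that come from x directly and those that come through y:
  without y':      2x/81
  multiplying y':  y/18

so (2x/81) + (y/18)·y' = 0, and therefore
  dy/dx = -(2x/81)/(y/18) = -4x/(9y)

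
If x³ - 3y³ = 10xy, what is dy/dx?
Take d/dx of both sides. Since y is implicitly a function of x, the chain rule attaches a y' = dy/dx factor whenever we differentiate through y.

Set F(x, y) = (left side) − (right side), so the curve is F = 0. Differentiating each term of F:
  d/dx[x^3] = 3x^2
  d/dx[-10xy] = -10x·y' - 10y
  d/dx[-3y^3] = -9y^2·y'

Collecting, the y'-free part is the partial derivative in x and the y' coefficient is the partial derivative in y:
  ∂F/∂x = 3x^2 - 10y
  ∂F/∂y = -10x - 9y^2

so d/dx[F(x, y(x))] = ∂F/∂x + (∂F/∂y)·y' = 0. Rearranging,
  dy/dx = -(∂F/∂x)/(∂F/∂y) = -(3x^2 - 10y)/(-10x - 9y^2) = (3x^2 - 10y)/(10x + 9y^2)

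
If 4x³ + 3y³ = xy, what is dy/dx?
Differentiate both sides with respect to x, treating y as y(x). By the chain rule, any term containing y contributes a factor of y' = dy/dx when we differentiate it.

Move every term to one side and write the relation as F(x, y) = 0. Term by term,
  d/dx[4x^3] = 12x^2
  d/dx[-xy] = -x·y' - y
  d/dx[3y^3] = 9y^2·y'

The pieces without y' make up ∂F/∂x and the coefficient of y' is ∂F/∂y:
  ∂F/∂x = 12x^2 - y,
  ∂F/∂y = -x + 9y^2.

Since d/dx[F] = ∂F/∂x + (∂F/∂y)·y' = 0, solve for y':
  (∂F/∂y)·y' = -∂F/∂x
  dy/dx = -(∂F/∂x)/(∂F/∂y) = -(12x^2 - y)/(-x + 9y^2) = (12x^2 - y)/(x - 9y^2)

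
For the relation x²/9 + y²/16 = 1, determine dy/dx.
Apply d/dx to both sides, remembering that y depends on x. Each occurrence of y therefore brings in a y' = dy/dx via the chain rule.

With F(x, y) equal to the left-hand side minus the right, differentiate F term by term:
  d/dx[x^2/9] = 2x/9
  d/dx[y^2/16] = y·y'/8
  d/dx[-1] = 0
Adding these up, d/dx[F] = 0 becomes
  (2x/9) + (y/8)·y' = 0,
so isolating y',
  dy/dx = -(2x/9)/(y/8) = -16x/(9y)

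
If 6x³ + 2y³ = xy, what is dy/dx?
Take d/dx of both sides. Since y is implicitly a function of x, the chain rule attaches a y' = dy/dx factor whenever we differentiate through y.

Set F(x, y) = (left side) − (right side), so the curve is F = 0. Differentiating each term of F:
  d/dx[6x^3] = 18x^2
  d/dx[-xy] = -x·y' - y
  d/dx[2y^3] = 6y^2·y'

Collecting, the y'-free part is the partial derivative in x and the y' coefficient is the partial derivative in y:
  ∂F/∂x = 18x^2 - y
  ∂F/∂y = -x + 6y^2

so d/dx[F(x, y(x))] = ∂F/∂x + (∂F/∂y)·y' = 0. Rearranging,
  dy/dx = -(∂F/∂x)/(∂F/∂y) = -(18x^2 - y)/(-x + 6y^2) = (18x^2 - y)/(x - 6y^2)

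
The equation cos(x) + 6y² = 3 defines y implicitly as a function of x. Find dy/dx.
Apply d/dx to both sides, remembering that y depends on x. Each occurrence of y therefore brings in a y' = dy/dx via the chain rule.

With F(x, y) equal to the left-hand side minus the right, differentiate F term by term:
  d/dx[6y^2] = 12y·y'
  d/dx[cos(x)] = -sin(x)
  d/dx[-3] = 0
Adding these up, d/dx[F] = 0 becomes
  (-sin(x)) + (12y)·y' = 0,
so isolating y',
  dy/dx = -(-sin(x))/(12y) = sin(x)/(12y)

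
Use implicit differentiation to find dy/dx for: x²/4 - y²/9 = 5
Take d/dx of both sides. Since y is implicitly a function of x, the chain rule attaches a y' = dy/dx factor whenever we differentiate through y.

Set F(x, y) = (left side) − (right side), so the curve is F = 0. Differentiating each term of F:
  d/dx[x^2/4] = x/2
  d/dx[-y^2/9] = -2y·y'/9
  d/dx[-5] = 0

Collecting, the y'-free part is the partial derivative in x and the y' coefficient is the partial derivative in y:
  ∂F/∂x = x/2
  ∂F/∂y = -2y/9

so d/dx[F(x, y(x))] = ∂F/∂x + (∂F/∂y)·y' = 0. Rearranging,
  dy/dx = -(∂F/∂x)/(∂F/∂y) = -(x/2)/(-2y/9) = 9x/(4y)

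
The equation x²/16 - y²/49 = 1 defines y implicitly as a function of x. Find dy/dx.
Differentiate both sides with respect to x, treating y as y(x). By the chain rule, any term containing y contributes a factor of y' = dy/dx when we differentiate it.

Move every term to one side and write the relation as F(x, y) = 0. Term by term,
  d/dx[x^2/16] = x/8
  d/dx[-y^2/49] = -2y·y'/49
  d/dx[-1] = 0

The pieces without y' make up ∂F/∂x and the coefficient of y' is ∂F/∂y:
  ∂F/∂x = x/8,
  ∂F/∂y = -2y/49.

Since d/dx[F] = ∂F/∂x + (∂F/∂y)·y' = 0, solve for y':
  (∂F/∂y)·y' = -∂F/∂x
  dy/dx = -(∂F/∂x)/(∂F/∂y) = -(x/8)/(-2y/49) = 49x/(16y)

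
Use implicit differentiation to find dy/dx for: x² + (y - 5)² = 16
Differentiate both sides with respect to x, treating y as y(x). By the chain rule, any term containing y contributes a factor of y' = dy/dx when we differentiate it.

Move every term to one side and write the relation as F(x, y) = 0. Term by term,
  d/dx[x^2] = 2x
  d/dx[(y - 5)^2] = 2·y'(y - 5)
  d/dx[-16] = 0

The pieces without y' make up ∂F/∂x and the coefficient of y' is ∂F/∂y:
  ∂F/∂x = 2x,
  ∂F/∂y = 2y - 10.

Since d/dx[F] = ∂F/∂x + (∂F/∂y)·y' = 0, solve for y':
  (∂F/∂y)·y' = -∂F/∂x
  dy/dx = -(∂F/∂x)/(∂F/∂y) = -(2x)/(2y - 10) = -x/(y - 5)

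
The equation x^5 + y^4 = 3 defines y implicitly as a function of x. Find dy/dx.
Differentiate the relation implicitly: treat y = y(x) and apply the chain rule, so every y-derivative picks up a y' = dy/dx factor.

With everything moved to the left-hand side, differentiate term by term:
  d/dx[x^5] = 5x^4
  d/dx[y^4] = 4y^3·y'
  d/dx[-3] = 0

Separating the contributions that come from x directly and those that come through y:
  without y':      5x^4
  multiplying y':  4y^3

so (5x^4) + (4y^3)·y' = 0, and therefore
  dy/dx = -(5x^4)/(4y^3) = -5x^4/(4y^3)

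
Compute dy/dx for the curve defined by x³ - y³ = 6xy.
Differentiate the relation implicitly: treat y = y(x) and apply the chain rule, so every y-derivative picks up a y' = dy/dx factor.

With everything moved to the left-hand side, differentiate term by term:
  d/dx[x^3] = 3x^2
  d/dx[-6xy] = -6x·y' - 6y
  d/dx[-y^3] = -3y^2·y'

Separating the contributions that come from x directly and those that come through y:
  without y':      3x^2 - 6y
  multiplying y':  -6x - 3y^2

so (3x^2 - 6y) + (-6x - 3y^2)·y' = 0, and therefore
  dy/dx = -(3x^2 - 6y)/(-6x - 3y^2) = (x^2 - 2y)/(2x + y^2)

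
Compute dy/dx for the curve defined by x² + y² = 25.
Differentiate the relation implicitly: treat y = y(x) and apply the chain rule, so every y-derivative picks up a y' = dy/dx factor.

With everything moved to the left-hand side, differentiate term by term:
  d/dx[x^2] = 2x
  d/dx[y^2] = 2y·y'
  d/dx[-25] = 0

Separating the contributions that come from x directly and those that come through y:
  without y':      2x
  multiplying y':  2y

so (2x) + (2y)·y' = 0, and therefore
  dy/dx = -(2x)/(2y) = -x/y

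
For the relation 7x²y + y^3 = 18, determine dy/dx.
Differentiate the relation implicitly: treat y = y(x) and apply the chain rule, so every y-derivative picks up a y' = dy/dx factor.

With everything moved to the left-hand side, differentiate term by term:
  d/dx[7x^2y] = 7x^2·y' + 14xy
  d/dx[y^3] = 3y^2·y'
  d/dx[-18] = 0

Separating the contributions that come from x directly and those that come through y:
  without y':      14xy
  multiplying y':  7x^2 + 3y^2

so (14xy) + (7x^2 + 3y^2)·y' = 0, and therefore
  dy/dx = -(14xy)/(7x^2 + 3y^2) = -14xy/(7x^2 + 3y^2)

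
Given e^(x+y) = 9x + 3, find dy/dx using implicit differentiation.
Take d/dx of both sides. Since y is implicitly a function of x, the chain rule attaches a y' = dy/dx factor whenever we differentiate through y.

Set F(x, y) = (left side) − (right side), so the curve is F = 0. Differentiating each term of F:
  d/dx[-9x] = -9
  d/dx[e^(x + y)] = (y' + 1)·e^(x + y)
  d/dx[-3] = 0

Collecting, the y'-free part is the partial derivative in x and the y' coefficient is the partial derivative in y:
  ∂F/∂x = e^(x + y) - 9
  ∂F/∂y = e^(x + y)

so d/dx[F(x, y(x))] = ∂F/∂x + (∂F/∂y)·y' = 0. Rearranging,
  dy/dx = -(∂F/∂x)/(∂F/∂y) = -(e^(x + y) - 9)/(e^(x + y)) = 9e^(-x - y) - 1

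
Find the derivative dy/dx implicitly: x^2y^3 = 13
Apply d/dx to both sides, remembering that y depends on x. Each occurrence of y therefore brings in a y' = dy/dx via the chain rule.

With F(x, y) equal to the left-hand side minus the right, differentiate F term by term:
  d/dx[x^2y^3] = 3x^2y^2·y' + 2xy^3
  d/dx[-13] = 0
Adding these up, d/dx[F] = 0 becomes
  (2xy^3) + (3x^2y^2)·y' = 0,
so isolating y',
  dy/dx = -(2xy^3)/(3x^2y^2) = -2y/(3x)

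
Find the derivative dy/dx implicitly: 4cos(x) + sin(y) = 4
Differentiate both sides with respect to x, treating y as y(x). By the chain rule, any term containing y contributes a factor of y' = dy/dx when we differentiate it.

Move every term to one side and write the relation as F(x, y) = 0. Term by term,
  d/dx[sin(y)] = y'·cos(y)
  d/dx[4cos(x)] = -4sin(x)
  d/dx[-4] = 0

The pieces without y' make up ∂F/∂x and the coefficient of y' is ∂F/∂y:
  ∂F/∂x = -4sin(x),
  ∂F/∂y = cos(y).

Since d/dx[F] = ∂F/∂x + (∂F/∂y)·y' = 0, solve for y':
  (∂F/∂y)·y' = -∂F/∂x
  dy/dx = -(∂F/∂x)/(∂F/∂y) = -(-4sin(x))/(cos(y)) = 4sin(x)/cos(y)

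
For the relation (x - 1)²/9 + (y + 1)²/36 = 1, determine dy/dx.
Differentiate both sides with respect to x, treating y as y(x). By the chain rule, any term containing y contributes a factor of y' = dy/dx when we differentiate it.

Move every term to one side and write the relation as F(x, y) = 0. Term by term,
  d/dx[(x - 1)^2/9] = 2x/9 - 2/9
  d/dx[(y + 1)^2/36] = y'(y + 1)/18
  d/dx[-1] = 0

The pieces without y' make up ∂F/∂x and the coefficient of y' is ∂F/∂y:
  ∂F/∂x = 2x/9 - 2/9,
  ∂F/∂y = y/18 + 1/18.

Since d/dx[F] = ∂F/∂x + (∂F/∂y)·y' = 0, solve for y':
  (∂F/∂y)·y' = -∂F/∂x
  dy/dx = -(∂F/∂x)/(∂F/∂y) = -(2x/9 - 2/9)/(y/18 + 1/18)
        = -(2(x - 1)/9)/((y + 1)/18) = 4(1 - x)/(y + 1)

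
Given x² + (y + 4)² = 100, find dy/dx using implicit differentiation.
Take d/dx of both sides. Since y is implicitly a function of x, the chain rule attaches a y' = dy/dx factor whenever we differentiate through y.

Set F(x, y) = (left side) − (right side), so the curve is F = 0. Differentiating each term of F:
  d/dx[x^2] = 2x
  d/dx[(y + 4)^2] = 2·y'(y + 4)
  d/dx[-100] = 0

Collecting, the y'-free part is the partial derivative in x and the y' coefficient is the partial derivative in y:
  ∂F/∂x = 2x
  ∂F/∂y = 2y + 8

so d/dx[F(x, y(x))] = ∂F/∂x + (∂F/∂y)·y' = 0. Rearranging,
  dy/dx = -(∂F/∂x)/(∂F/∂y) = -(2x)/(2y + 8) = -x/(y + 4)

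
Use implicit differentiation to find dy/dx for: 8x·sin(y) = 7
Take d/dx of both sides. Since y is implicitly a function of x, the chain rule attaches a y' = dy/dx factor whenever we differentiate through y.

Set F(x, y) = (left side) − (right side), so the curve is F = 0. Differentiating each term of F:
  d/dx[8x·sin(y)] = 8x·y'·cos(y) + 8sin(y)
  d/dx[-7] = 0

Collecting, the y'-free part is the partial derivative in x and the y' coefficient is the partial derivative in y:
  ∂F/∂x = 8sin(y)
  ∂F/∂y = 8x·cos(y)

so d/dx[F(x, y(x))] = ∂F/∂x + (∂F/∂y)·y' = 0. Rearranging,
  dy/dx = -(∂F/∂x)/(∂F/∂y) = -(8sin(y))/(8x·cos(y)) = -tan(y)/x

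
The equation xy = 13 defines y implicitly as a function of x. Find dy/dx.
Apply d/dx to both sides, remembering that y depends on x. Each occurrence of y therefore brings in a y' = dy/dx via the chain rule.

With F(x, y) equal to the left-hand side minus the right, differentiate F term by term:
  d/dx[xy] = x·y' + y
  d/dx[-13] = 0
Adding these up, d/dx[F] = 0 becomes
  (y) + (x)·y' = 0,
so isolating y',
  dy/dx = -(y)/(x) = -y/x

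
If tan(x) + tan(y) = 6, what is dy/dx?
Take d/dx of both sides. Since y is implicitly a function of x, the chain rule attaches a y' = dy/dx factor whenever we differentiate through y.

Set F(x, y) = (left side) − (right side), so the curve is F = 0. Differentiating each term of F:
  d/dx[tan(x)] = tan(x)^2 + 1
  d/dx[tan(y)] = y'(tan(y)^2 + 1)
  d/dx[-6] = 0

Collecting, the y'-free part is the partial derivative in x and the y' coefficient is the partial derivative in y:
  ∂F/∂x = tan(x)^2 + 1
  ∂F/∂y = tan(y)^2 + 1

so d/dx[F(x, y(x))] = ∂F/∂x + (∂F/∂y)·y' = 0. Rearranging,
  dy/dx = -(∂F/∂x)/(∂F/∂y) = -(tan(x)^2 + 1)/(tan(y)^2 + 1) = -cos(y)^2/cos(x)^2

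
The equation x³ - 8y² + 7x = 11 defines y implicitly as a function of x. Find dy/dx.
Apply d/dx to both sides, remembering that y depends on x. Each occurrence of y therefore brings in a y' = dy/dx via the chain rule.

With F(x, y) equal to the left-hand side minus the right, differentiate F term by term:
  d/dx[x^3] = 3x^2
  d/dx[7x] = 7
  d/dx[-8y^2] = -16y·y'
  d/dx[-11] = 0
Adding these up, d/dx[F] = 0 becomes
  (3x^2 + 7) + (-16y)·y' = 0,
so isolating y',
  dy/dx = -(3x^2 + 7)/(-16y) = (3x^2 + 7)/(16y)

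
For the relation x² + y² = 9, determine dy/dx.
Differentiate the relation implicitly: treat y = y(x) and apply the chain rule, so every y-derivative picks up a y' = dy/dx factor.

With everything moved to the left-hand side, differentiate term by term:
  d/dx[x^2] = 2x
  d/dx[y^2] = 2y·y'
  d/dx[-9] = 0

Separating the contributions that come from x directly and those that come through y:
  without y':      2x
  multiplying y':  2y

so (2x) + (2y)·y' = 0, and therefore
  dy/dx = -(2x)/(2y) = -x/y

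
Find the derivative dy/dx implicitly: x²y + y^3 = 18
Differentiate the relation implicitly: treat y = y(x) and apply the chain rule, so every y-derivative picks up a y' = dy/dx factor.

With everything moved to the left-hand side, differentiate term by term:
  d/dx[x^2y] = x^2·y' + 2xy
  d/dx[y^3] = 3y^2·y'
  d/dx[-18] = 0

Separating the contributions that come from x directly and those that come through y:
  without y':      2xy
  multiplying y':  x^2 + 3y^2

so (2xy) + (x^2 + 3y^2)·y' = 0, and therefore
  dy/dx = -(2xy)/(x^2 + 3y^2) = -2xy/(x^2 + 3y^2)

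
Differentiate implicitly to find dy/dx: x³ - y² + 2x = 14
Differentiate both sides with respect to x, treating y as y(x). By the chain rule, any term containing y contributes a factor of y' = dy/dx when we differentiate it.

Move every term to one side and write the relation as F(x, y) = 0. Term by term,
  d/dx[x^3] = 3x^2
  d/dx[2x] = 2
  d/dx[-y^2] = -2y·y'
  d/dx[-14] = 0

The pieces without y' make up ∂F/∂x and the coefficient of y' is ∂F/∂y:
  ∂F/∂x = 3x^2 + 2,
  ∂F/∂y = -2y.

Since d/dx[F] = ∂F/∂x + (∂F/∂y)·y' = 0, solve for y':
  (∂F/∂y)·y' = -∂F/∂x
  dy/dx = -(∂F/∂x)/(∂F/∂y) = -(3x^2 + 2)/(-2y) = (3x^2 + 2)/(2y)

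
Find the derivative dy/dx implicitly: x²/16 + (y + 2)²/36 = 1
Apply d/dx to both sides, remembering that y depends on x. Each occurrence of y therefore brings in a y' = dy/dx via the chain rule.

With F(x, y) equal to the left-hand side minus the right, differentiate F term by term:
  d/dx[x^2/16] = x/8
  d/dx[(y + 2)^2/36] = y'(y + 2)/18
  d/dx[-1] = 0
Adding these up, d/dx[F] = 0 becomes
  (x/8) + (y/18 + 1/9)·y' = 0,
so isolating y',
  dy/dx = -(x/8)/(y/18 + 1/9)
        = -(x/8)/((y + 2)/18) = -9x/(4y + 8)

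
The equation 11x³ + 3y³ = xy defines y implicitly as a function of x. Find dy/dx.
Apply d/dx to both sides, remembering that y depends on x. Each occurrence of y therefore brings in a y' = dy/dx via the chain rule.

With F(x, y) equal to the left-hand side minus the right, differentiate F term by term:
  d/dx[11x^3] = 33x^2
  d/dx[-xy] = -x·y' - y
  d/dx[3y^3] = 9y^2·y'
Adding these up, d/dx[F] = 0 becomes
  (33x^2 - y) + (-x + 9y^2)·y' = 0,
so isolating y',
  dy/dx = -(33x^2 - y)/(-x + 9y^2) = (33x^2 - y)/(x - 9y^2)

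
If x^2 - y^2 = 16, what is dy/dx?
Take d/dx of both sides. Since y is implicitly a function of x, the chain rule attaches a y' = dy/dx factor whenever we differentiate through y.

Set F(x, y) = (left side) − (right side), so the curve is F = 0. Differentiating each term of F:
  d/dx[x^2] = 2x
  d/dx[-y^2] = -2y·y'
  d/dx[-16] = 0

Collecting, the y'-free part is the partial derivative in x and the y' coefficient is the partial derivative in y:
  ∂F/∂x = 2x
  ∂F/∂y = -2y

so d/dx[F(x, y(x))] = ∂F/∂x + (∂F/∂y)·y' = 0. Rearranging,
  dy/dx = -(∂F/∂x)/(∂F/∂y) = -(2x)/(-2y) = x/y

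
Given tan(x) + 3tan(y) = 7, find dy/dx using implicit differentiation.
Differentiate both sides with respect to x, treating y as y(x). By the chain rule, any term containing y contributes a factor of y' = dy/dx when we differentiate it.

Move every term to one side and write the relation as F(x, y) = 0. Term by term,
  d/dx[tan(x)] = tan(x)^2 + 1
  d/dx[3tan(y)] = 3·y'(tan(y)^2 + 1)
  d/dx[-7] = 0

The pieces without y' make up ∂F/∂x and the coefficient of y' is ∂F/∂y:
  ∂F/∂x = tan(x)^2 + 1,
  ∂F/∂y = 3tan(y)^2 + 3.

Since d/dx[F] = ∂F/∂x + (∂F/∂y)·y' = 0, solve for y':
  (∂F/∂y)·y' = -∂F/∂x
  dy/dx = -(∂F/∂x)/(∂F/∂y) = -(tan(x)^2 + 1)/(3tan(y)^2 + 3) = -cos(y)^2/(3cos(x)^2)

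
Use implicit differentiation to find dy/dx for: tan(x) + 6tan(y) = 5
Differentiate both sides with respect to x, treating y as y(x). By the chain rule, any term containing y contributes a factor of y' = dy/dx when we differentiate it.

Move every term to one side and write the relation as F(x, y) = 0. Term by term,
  d/dx[tan(x)] = tan(x)^2 + 1
  d/dx[6tan(y)] = 6·y'(tan(y)^2 + 1)
  d/dx[-5] = 0

The pieces without y' make up ∂F/∂x and the coefficient of y' is ∂F/∂y:
  ∂F/∂x = tan(x)^2 + 1,
  ∂F/∂y = 6tan(y)^2 + 6.

Since d/dx[F] = ∂F/∂x + (∂F/∂y)·y' = 0, solve for y':
  (∂F/∂y)·y' = -∂F/∂x
  dy/dx = -(∂F/∂x)/(∂F/∂y) = -(tan(x)^2 + 1)/(6tan(y)^2 + 6) = -cos(y)^2/(6cos(x)^2)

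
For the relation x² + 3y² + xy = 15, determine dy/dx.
Take d/dx of both sides. Since y is implicitly a function of x, the chain rule attaches a y' = dy/dx factor whenever we differentiate through y.

Set F(x, y) = (left side) − (right side), so the curve is F = 0. Differentiating each term of F:
  d/dx[x^2] = 2x
  d/dx[xy] = x·y' + y
  d/dx[3y^2] = 6y·y'
  d/dx[-15] = 0

Collecting, the y'-free part is the partial derivative in x and the y' coefficient is the partial derivative in y:
  ∂F/∂x = 2x + y
  ∂F/∂y = x + 6y

so d/dx[F(x, y(x))] = ∂F/∂x + (∂F/∂y)·y' = 0. Rearranging,
  dy/dx = -(∂F/∂x)/(∂F/∂y) = -(2x + y)/(x + 6y) = (-2x - y)/(x + 6y)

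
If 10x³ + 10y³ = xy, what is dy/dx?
Apply d/dx to both sides, remembering that y depends on x. Each occurrence of y therefore brings in a y' = dy/dx via the chain rule.

With F(x, y) equal to the left-hand side minus the right, differentiate F term by term:
  d/dx[10x^3] = 30x^2
  d/dx[-xy] = -x·y' - y
  d/dx[10y^3] = 30y^2·y'
Adding these up, d/dx[F] = 0 becomes
  (30x^2 - y) + (-x + 30y^2)·y' = 0,
so isolating y',
  dy/dx = -(30x^2 - y)/(-x + 30y^2) = (30x^2 - y)/(x - 30y^2)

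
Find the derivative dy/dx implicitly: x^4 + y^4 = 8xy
Differentiate the relation implicitly: treat y = y(x) and apply the chain rule, so every y-derivative picks up a y' = dy/dx factor.

With everything moved to the left-hand side, differentiate term by term:
  d/dx[x^4] = 4x^3
  d/dx[-8xy] = -8x·y' - 8y
  d/dx[y^4] = 4y^3·y'

Separating the contributions that come from x directly and those that come through y:
  without y':      4x^3 - 8y
  multiplying y':  -8x + 4y^3

so (4x^3 - 8y) + (-8x + 4y^3)·y' = 0, and therefore
  dy/dx = -(4x^3 - 8y)/(-8x + 4y^3) = (x^3 - 2y)/(2x - y^3)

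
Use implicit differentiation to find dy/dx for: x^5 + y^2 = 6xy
Differentiate the relation implicitly: treat y = y(x) and apply the chain rule, so every y-derivative picks up a y' = dy/dx factor.

With everything moved to the left-hand side, differentiate term by term:
  d/dx[x^5] = 5x^4
  d/dx[-6xy] = -6x·y' - 6y
  d/dx[y^2] = 2y·y'

Separating the contributions that come from x directly and those that come through y:
  without y':      5x^4 - 6y
  multiplying y':  -6x + 2y

so (5x^4 - 6y) + (-6x + 2y)·y' = 0, and therefore
  dy/dx = -(5x^4 - 6y)/(-6x + 2y) = (5x^4 - 6y)/(2(3x - y))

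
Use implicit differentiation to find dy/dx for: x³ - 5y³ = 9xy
Take d/dx of both sides. Since y is implicitly a function of x, the chain rule attaches a y' = dy/dx factor whenever we differentiate through y.

Set F(x, y) = (left side) − (right side), so the curve is F = 0. Differentiating each term of F:
  d/dx[x^3] = 3x^2
  d/dx[-9xy] = -9x·y' - 9y
  d/dx[-5y^3] = -15y^2·y'

Collecting, the y'-free part is the partial derivative in x and the y' coefficient is the partial derivative in y:
  ∂F/∂x = 3x^2 - 9y
  ∂F/∂y = -9x - 15y^2

so d/dx[F(x, y(x))] = ∂F/∂x + (∂F/∂y)·y' = 0. Rearranging,
  dy/dx = -(∂F/∂x)/(∂F/∂y) = -(3x^2 - 9y)/(-9x - 15y^2) = (x^2 - 3y)/(3x + 5y^2)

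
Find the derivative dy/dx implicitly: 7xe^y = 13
Differentiate both sides with respect to x, treating y as y(x). By the chain rule, any term containing y contributes a factor of y' = dy/dx when we differentiate it.

Move every term to one side and write the relation as F(x, y) = 0. Term by term,
  d/dx[7x·e^(y)] = 7x·y'·e^(y) + 7e^(y)
  d/dx[-13] = 0

The pieces without y' make up ∂F/∂x and the coefficient of y' is ∂F/∂y:
  ∂F/∂x = 7e^(y),
  ∂F/∂y = 7x·e^(y).

Since d/dx[F] = ∂F/∂x + (∂F/∂y)·y' = 0, solve for y':
  (∂F/∂y)·y' = -∂F/∂x
  dy/dx = -(∂F/∂x)/(∂F/∂y) = -(7e^(y))/(7x·e^(y)) = -1/x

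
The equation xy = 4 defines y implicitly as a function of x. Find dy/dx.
Take d/dx of both sides. Since y is implicitly a function of x, the chain rule attaches a y' = dy/dx factor whenever we differentiate through y.

Set F(x, y) = (left side) − (right side), so the curve is F = 0. Differentiating each term of F:
  d/dx[xy] = x·y' + y
  d/dx[-4] = 0

Collecting, the y'-free part is the partial derivative in x and the y' coefficient is the partial derivative in y:
  ∂F/∂x = y
  ∂F/∂y = x

so d/dx[F(x, y(x))] = ∂F/∂x + (∂F/∂y)·y' = 0. Rearranging,
  dy/dx = -(∂F/∂x)/(∂F/∂y) = -(y)/(x) = -y/x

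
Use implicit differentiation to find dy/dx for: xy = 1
Take d/dx of both sides. Since y is implicitly a function of x, the chain rule attaches a y' = dy/dx factor whenever we differentiate through y.

Set F(x, y) = (left side) − (right side), so the curve is F = 0. Differentiating each term of F:
  d/dx[xy] = x·y' + y
  d/dx[-1] = 0

Collecting, the y'-free part is the partial derivative in x and the y' coefficient is the partial derivative in y:
  ∂F/∂x = y
  ∂F/∂y = x

so d/dx[F(x, y(x))] = ∂F/∂x + (∂F/∂y)·y' = 0. Rearranging,
  dy/dx = -(∂F/∂x)/(∂F/∂y) = -(y)/(x) = -y/x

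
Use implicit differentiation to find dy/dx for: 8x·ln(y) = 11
Differentiate both sides with respect to x, treating y as y(x). By the chain rule, any term containing y contributes a factor of y' = dy/dx when we differentiate it.

Move every term to one side and write the relation as F(x, y) = 0. Term by term,
  d/dx[8x·ln(y)] = 8x·y'/y + 8ln(y)
  d/dx[-11] = 0

The pieces without y' make up ∂F/∂x and the coefficient of y' is ∂F/∂y:
  ∂F/∂x = 8ln(y),
  ∂F/∂y = 8x/y.

Since d/dx[F] = ∂F/∂x + (∂F/∂y)·y' = 0, solve for y':
  (∂F/∂y)·y' = -∂F/∂x
  dy/dx = -(∂F/∂x)/(∂F/∂y) = -(8ln(y))/(8x/y) = -y·ln(y)/x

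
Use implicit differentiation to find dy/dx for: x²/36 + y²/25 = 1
Take d/dx of both sides. Since y is implicitly a function of x, the chain rule attaches a y' = dy/dx factor whenever we differentiate through y.

Set F(x, y) = (left side) − (right side), so the curve is F = 0. Differentiating each term of F:
  d/dx[x^2/36] = x/18
  d/dx[y^2/25] = 2y·y'/25
  d/dx[-1] = 0

Collecting, the y'-free part is the partial derivative in x and the y' coefficient is the partial derivative in y:
  ∂F/∂x = x/18
  ∂F/∂y = 2y/25

so d/dx[F(x, y(x))] = ∂F/∂x + (∂F/∂y)·y' = 0. Rearranging,
  dy/dx = -(∂F/∂x)/(∂F/∂y) = -(x/18)/(2y/25) = -25x/(36y)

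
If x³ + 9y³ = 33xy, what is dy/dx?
Differentiate the relation implicitly: treat y = y(x) and apply the chain rule, so every y-derivative picks up a y' = dy/dx factor.

With everything moved to the left-hand side, differentiate term by term:
  d/dx[x^3] = 3x^2
  d/dx[-33xy] = -33x·y' - 33y
  d/dx[9y^3] = 27y^2·y'

Separating the contributions that come from x directly and those that come through y:
  without y':      3x^2 - 33y
  multiplying y':  -33x + 27y^2

so (3x^2 - 33y) + (-33x + 27y^2)·y' = 0, and therefore
  dy/dx = -(3x^2 - 33y)/(-33x + 27y^2) = (x^2 - 11y)/(11x - 9y^2)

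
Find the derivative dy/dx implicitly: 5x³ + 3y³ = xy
Take d/dx of both sides. Since y is implicitly a function of x, the chain rule attaches a y' = dy/dx factor whenever we differentiate through y.

Set F(x, y) = (left side) − (right side), so the curve is F = 0. Differentiating each term of F:
  d/dx[5x^3] = 15x^2
  d/dx[-xy] = -x·y' - y
  d/dx[3y^3] = 9y^2·y'

Collecting, the y'-free part is the partial derivative in x and the y' coefficient is the partial derivative in y:
  ∂F/∂x = 15x^2 - y
  ∂F/∂y = -x + 9y^2

so d/dx[F(x, y(x))] = ∂F/∂x + (∂F/∂y)·y' = 0. Rearranging,
  dy/dx = -(∂F/∂x)/(∂F/∂y) = -(15x^2 - y)/(-x + 9y^2) = (15x^2 - y)/(x - 9y^2)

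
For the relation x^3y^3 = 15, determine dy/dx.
Take d/dx of both sides. Since y is implicitly a function of x, the chain rule attaches a y' = dy/dx factor whenever we differentiate through y.

Set F(x, y) = (left side) − (right side), so the curve is F = 0. Differentiating each term of F:
  d/dx[x^3y^3] = 3x^3y^2·y' + 3x^2y^3
  d/dx[-15] = 0

Collecting, the y'-free part is the partial derivative in x and the y' coefficient is the partial derivative in y:
  ∂F/∂x = 3x^2y^3
  ∂F/∂y = 3x^3y^2

so d/dx[F(x, y(x))] = ∂F/∂x + (∂F/∂y)·y' = 0. Rearranging,
  dy/dx = -(∂F/∂x)/(∂F/∂y) = -(3x^2y^3)/(3x^3y^2) = -y/x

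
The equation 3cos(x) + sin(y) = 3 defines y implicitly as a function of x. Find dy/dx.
Differentiate the relation implicitly: treat y = y(x) and apply the chain rule, so every y-derivative picks up a y' = dy/dx factor.

With everything moved to the left-hand side, differentiate term by term:
  d/dx[sin(y)] = y'·cos(y)
  d/dx[3cos(x)] = -3sin(x)
  d/dx[-3] = 0

Separating the contributions that come from x directly and those that come through y:
  without y':      -3sin(x)
  multiplying y':  cos(y)

so (-3sin(x)) + (cos(y))·y' = 0, and therefore
  dy/dx = -(-3sin(x))/(cos(y)) = 3sin(x)/cos(y)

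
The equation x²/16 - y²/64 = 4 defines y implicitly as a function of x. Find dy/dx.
Apply d/dx to both sides, remembering that y depends on x. Each occurrence of y therefore brings in a y' = dy/dx via the chain rule.

With F(x, y) equal to the left-hand side minus the right, differentiate F term by term:
  d/dx[x^2/16] = x/8
  d/dx[-y^2/64] = -y·y'/32
  d/dx[-4] = 0
Adding these up, d/dx[F] = 0 becomes
  (x/8) + (-y/32)·y' = 0,
so isolating y',
  dy/dx = -(x/8)/(-y/32) = 4x/y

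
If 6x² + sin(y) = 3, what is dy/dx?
Differentiate the relation implicitly: treat y = y(x) and apply the chain rule, so every y-derivative picks up a y' = dy/dx factor.

With everything moved to the left-hand side, differentiate term by term:
  d/dx[6x^2] = 12x
  d/dx[sin(y)] = y'·cos(y)
  d/dx[-3] = 0

Separating the contributions that come from x directly and those that come through y:
  without y':      12x
  multiplying y':  cos(y)

so (12x) + (cos(y))·y' = 0, and therefore
  dy/dx = -(12x)/(cos(y)) = -12x/cos(y)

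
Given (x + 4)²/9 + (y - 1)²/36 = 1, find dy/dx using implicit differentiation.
Take d/dx of both sides. Since y is implicitly a function of x, the chain rule attaches a y' = dy/dx factor whenever we differentiate through y.

Set F(x, y) = (left side) − (right side), so the curve is F = 0. Differentiating each term of F:
  d/dx[(x + 4)^2/9] = 2x/9 + 8/9
  d/dx[(y - 1)^2/36] = y'(y - 1)/18
  d/dx[-1] = 0

Collecting, the y'-free part is the partial derivative in x and the y' coefficient is the partial derivative in y:
  ∂F/∂x = 2x/9 + 8/9
  ∂F/∂y = y/18 - 1/18

so d/dx[F(x, y(x))] = ∂F/∂x + (∂F/∂y)·y' = 0. Rearranging,
  dy/dx = -(∂F/∂x)/(∂F/∂y) = -(2x/9 + 8/9)/(y/18 - 1/18)
        = -(2(x + 4)/9)/((y - 1)/18) = 4(-x - 4)/(y - 1)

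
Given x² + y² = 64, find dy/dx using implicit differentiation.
Take d/dx of both sides. Since y is implicitly a function of x, the chain rule attaches a y' = dy/dx factor whenever we differentiate through y.

Set F(x, y) = (left side) − (right side), so the curve is F = 0. Differentiating each term of F:
  d/dx[x^2] = 2x
  d/dx[y^2] = 2y·y'
  d/dx[-64] = 0

Collecting, the y'-free part is the partial derivative in x and the y' coefficient is the partial derivative in y:
  ∂F/∂x = 2x
  ∂F/∂y = 2y

so d/dx[F(x, y(x))] = ∂F/∂x + (∂F/∂y)·y' = 0. Rearranging,
  dy/dx = -(∂F/∂x)/(∂F/∂y) = -(2x)/(2y) = -x/y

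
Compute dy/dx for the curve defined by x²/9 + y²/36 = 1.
Take d/dx of both sides. Since y is implicitly a function of x, the chain rule attaches a y' = dy/dx factor whenever we differentiate through y.

Set F(x, y) = (left side) − (right side), so the curve is F = 0. Differentiating each term of F:
  d/dx[x^2/9] = 2x/9
  d/dx[y^2/36] = y·y'/18
  d/dx[-1] = 0

Collecting, the y'-free part is the partial derivative in x and the y' coefficient is the partial derivative in y:
  ∂F/∂x = 2x/9
  ∂F/∂y = y/18

so d/dx[F(x, y(x))] = ∂F/∂x + (∂F/∂y)·y' = 0. Rearranging,
  dy/dx = -(∂F/∂x)/(∂F/∂y) = -(2x/9)/(y/18) = -4x/y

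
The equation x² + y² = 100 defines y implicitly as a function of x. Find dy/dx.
Take d/dx of both sides. Since y is implicitly a function of x, the chain rule attaches a y' = dy/dx factor whenever we differentiate through y.

Set F(x, y) = (left side) − (right side), so the curve is F = 0. Differentiating each term of F:
  d/dx[x^2] = 2x
  d/dx[y^2] = 2y·y'
  d/dx[-100] = 0

Collecting, the y'-free part is the partial derivative in x and the y' coefficient is the partial derivative in y:
  ∂F/∂x = 2x
  ∂F/∂y = 2y

so d/dx[F(x, y(x))] = ∂F/∂x + (∂F/∂y)·y' = 0. Rearranging,
  dy/dx = -(∂F/∂x)/(∂F/∂y) = -(2x)/(2y) = -x/y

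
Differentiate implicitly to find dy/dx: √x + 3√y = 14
Differentiate both sides with respect to x, treating y as y(x). By the chain rule, any term containing y contributes a factor of y' = dy/dx when we differentiate it.

Move every term to one side and write the relation as F(x, y) = 0. Term by term,
  d/dx[√(x)] = 1/(2√(x))
  d/dx[3√(y)] = 3·y'/(2√(y))
  d/dx[-14] = 0

The pieces without y' make up ∂F/∂x and the coefficient of y' is ∂F/∂y:
  ∂F/∂x = 1/(2√(x)),
  ∂F/∂y = 3/(2√(y)).

Since d/dx[F] = ∂F/∂x + (∂F/∂y)·y' = 0, solve for y':
  (∂F/∂y)·y' = -∂F/∂x
  dy/dx = -(∂F/∂x)/(∂F/∂y) = -(1/(2√(x)))/(3/(2√(y))) = -√(y)/(3√(x))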